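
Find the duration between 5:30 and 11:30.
From 5:30 to 11:30:
(11 x 60 + 30) - (5 x 60 + 30) = 690 - 330 = 360 minutes
= 6 hours

Final answer: 6 hours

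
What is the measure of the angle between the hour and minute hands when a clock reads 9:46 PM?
Hour hand position: 9 x 30 + 46 x 0.5 = 293 degrees
Minute hand position: 46 x 6 = 276 degrees
Difference: |293 - 276| = 17 degrees
The angle between the hands is 17 degrees

Final answer: 17 degrees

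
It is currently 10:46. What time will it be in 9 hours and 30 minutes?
Starting time: 10:46
Adding 30 minutes to 46 minutes: 46 + 30 = 76 minutes = 1 hour and 16 minutes
Adding 9 hours: 10 + 9 + 1 (carry) = 20 - 12 = 8
Final time: 8:16

Final answer: 8:16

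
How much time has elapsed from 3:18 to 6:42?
From 3:18 to 6:42:
(6 x 60 + 42) - (3 x 60 + 18) = 402 - 198 = 204 minutes
= 3 hours and 24 minutes

Final answer: 3 hours and 24 minutes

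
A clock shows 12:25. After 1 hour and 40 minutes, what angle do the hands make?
First find the time 1 hour and 40 minutes after 12:25.
Total minutes: 12 x 60 + 25 + 1 x 60 + 40 = 845.
845 mod 720 = 125 minutes = 2:05.
Now compute the angle at 2:05:
Hour hand: 2 x 30 + 5 x 0.5 = 62.5 degrees
Minute hand: 5 x 6 = 30 degrees
Difference: |62.5 - 30| = 32.5 degrees
The angle is 32.5 degrees

Final answer: 32.5 degrees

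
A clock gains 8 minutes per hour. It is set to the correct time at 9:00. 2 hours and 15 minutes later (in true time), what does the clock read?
For every 60 true minutes, the faulty clock advances 60 + 8 = 68 minutes.
True elapsed: 2 hours and 15 minutes = 135 minutes.
Faulty clock advances: 135 x 68/60 = 153 minutes (drift: 18 minutes ahead).
Shown time: 9:00 + 153 minutes = 11:33.

Final answer: 11:33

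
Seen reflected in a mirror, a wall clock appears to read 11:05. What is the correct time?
Reflection across the vertical (12-6) axis maps a hand at angle A degrees to (360 - A) degrees, which sends a reading of T minutes past 12:00 to (720 - T) minutes past 12:00.
Mirror reads 11:05 = 665 minutes past 12:00.
Actual time: (720 - 665) mod 720 = 55 minutes = 12:55.

Final answer: 12:55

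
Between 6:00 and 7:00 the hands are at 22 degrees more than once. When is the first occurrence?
At t minutes past 6:00, the hour hand is at 30 x 6 + 0.5t degrees and the minute hand is at 6t degrees.
The smaller angle between them is 22 degrees when |30H - 5.5t| = 22 or |30H - 5.5t| = 338.
With H = 6, solve 30 x 6 - 5.5t = +/- target for each target:
  t = (30 x 6 - 22) / 5.5 = 28.73
  t = (30 x 6 + 22) / 5.5 = 36.73
  t = (30 x 6 - 338) / 5.5 = -28.73 (outside (0, 60))
  t = (30 x 6 + 338) / 5.5 = 94.18 (outside (0, 60))
Valid solutions in (0, 60): {28.73, 36.73} minutes.
The first occurrence is t = 28.73 minutes.
The hands form a 22-degree angle at 28.73 minutes past 6:00.

Final answer: 28.73 minutes past 6:00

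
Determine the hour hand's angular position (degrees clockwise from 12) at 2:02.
The hour hand moves 30 degrees per hour and 0.5 degrees per minute.
At 2:02: (2) x 30 + 2 x 0.5 = 60 + 1 = 61 degrees

Final answer: 61 degrees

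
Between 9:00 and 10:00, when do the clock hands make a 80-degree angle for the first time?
At t minutes past 9:00, the hour hand is at 30 x 9 + 0.5t degrees and the minute hand is at 6t degrees.
The smaller angle between them is 80 degrees when |30H - 5.5t| = 80 or |30H - 5.5t| = 280.
With H = 9, solve 30 x 9 - 5.5t = +/- target for each target:
  t = (30 x 9 - 80) / 5.5 = 34.55
  t = (30 x 9 + 80) / 5.5 = 63.64 (outside (0, 60))
  t = (30 x 9 - 280) / 5.5 = -1.82 (outside (0, 60))
  t = (30 x 9 + 280) / 5.5 = 100 (outside (0, 60))
Valid solutions in (0, 60): {34.55} minutes.
The first occurrence is t = 34.55 minutes.
The hands form a 80-degree angle at 34.55 minutes past 9:00.

Final answer: 34.55 minutes past 9:00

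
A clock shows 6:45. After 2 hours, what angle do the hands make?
First find the time 2 hours after 6:45.
Total minutes: 6 x 60 + 45 + 2 x 60 + 0 = 525.
525 mod 720 = 525 minutes = 8:45.
Now compute the angle at 8:45:
Hour hand: 8 x 30 + 45 x 0.5 = 262.5 degrees
Minute hand: 45 x 6 = 270 degrees
Difference: |262.5 - 270| = 7.5 degrees
The angle is 7.5 degrees

Final answer: 7.5 degrees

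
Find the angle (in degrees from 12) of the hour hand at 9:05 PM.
The hour hand moves 30 degrees per hour and 0.5 degrees per minute.
At 9:05: (9) x 30 + 5 x 0.5 = 270 + 2.5 = 272.5 degrees

Final answer: 272.5 degrees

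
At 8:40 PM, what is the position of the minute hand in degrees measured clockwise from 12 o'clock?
The minute hand moves 6 degrees per minute.
At 8:40: 40 x 6 = 240 degrees

Final answer: 240 degrees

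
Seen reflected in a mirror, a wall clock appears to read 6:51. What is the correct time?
Reflection across the vertical (12-6) axis maps a hand at angle A degrees to (360 - A) degrees, which sends a reading of T minutes past 12:00 to (720 - T) minutes past 12:00.
Mirror reads 6:51 = 411 minutes past 12:00.
Actual time: (720 - 411) mod 720 = 309 minutes = 5:09.

Final answer: 5:09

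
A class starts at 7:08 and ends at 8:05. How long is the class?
From 7:08 to 8:05:
(8 x 60 + 5) - (7 x 60 + 8) = 485 - 428 = 57 minutes
= 57 minutes

Final answer: 57 minutes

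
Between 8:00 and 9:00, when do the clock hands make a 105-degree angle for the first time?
At t minutes past 8:00, the hour hand is at 30 x 8 + 0.5t degrees and the minute hand is at 6t degrees.
The smaller angle between them is 105 degrees when |30H - 5.5t| = 105 or |30H - 5.5t| = 255.
With H = 8, solve 30 x 8 - 5.5t = +/- target for each target:
  t = (30 x 8 - 105) / 5.5 = 24.55
  t = (30 x 8 + 105) / 5.5 = 62.73 (outside (0, 60))
  t = (30 x 8 - 255) / 5.5 = -2.73 (outside (0, 60))
  t = (30 x 8 + 255) / 5.5 = 90 (outside (0, 60))
Valid solutions in (0, 60): {24.55} minutes.
The first occurrence is t = 24.55 minutes.
The hands form a 105-degree angle at 24.55 minutes past 8:00.

Final answer: 24.55 minutes past 8:00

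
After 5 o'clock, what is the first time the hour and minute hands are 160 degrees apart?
At t minutes past 5:00, the hour hand is at 30 x 5 + 0.5t degrees and the minute hand is at 6t degrees.
The smaller angle between them is 160 degrees when |30H - 5.5t| = 160 or |30H - 5.5t| = 200.
With H = 5, solve 30 x 5 - 5.5t = +/- target for each target:
  t = (30 x 5 - 160) / 5.5 = -1.82 (outside (0, 60))
  t = (30 x 5 + 160) / 5.5 = 56.36
  t = (30 x 5 - 200) / 5.5 = -9.09 (outside (0, 60))
  t = (30 x 5 + 200) / 5.5 = 63.64 (outside (0, 60))
Valid solutions in (0, 60): {56.36} minutes.
The first occurrence is t = 56.36 minutes.
The hands form a 160-degree angle at 56.36 minutes past 5:00.

Final answer: 56.36 minutes past 5:00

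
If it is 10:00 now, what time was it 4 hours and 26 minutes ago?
Starting time: 10:00 = 600 total minutes past 12:00
Subtracting: 4 hours and 26 minutes = 266 minutes
600 - 266 = 334 minutes
= 5 hours and 34 minutes past 12:00 = 5:34

Final answer: 5:34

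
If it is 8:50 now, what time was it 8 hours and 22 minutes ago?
Starting time: 8:50 = 530 total minutes past 12:00
Subtracting: 8 hours and 22 minutes = 502 minutes
530 - 502 = 28 minutes
= 28 minutes past 12:00 = 12:28

Final answer: 12:28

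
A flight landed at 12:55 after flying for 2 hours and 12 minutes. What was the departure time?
Starting time: 12:55 = 55 total minutes past 12:00
Subtracting: 2 hours and 12 minutes = 132 minutes
55 - 132 = -77 (negative, add 12 hours = 720) = 643 minutes
= 10 hours and 43 minutes past 12:00 = 10:43

Final answer: 10:43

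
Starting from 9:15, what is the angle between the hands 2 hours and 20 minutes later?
First find the time 2 hours and 20 minutes after 9:15.
Total minutes: 9 x 60 + 15 + 2 x 60 + 20 = 695.
695 mod 720 = 695 minutes = 11:35.
Now compute the angle at 11:35:
Hour hand: 11 x 30 + 35 x 0.5 = 347.5 degrees
Minute hand: 35 x 6 = 210 degrees
Difference: |347.5 - 210| = 137.5 degrees
The angle is 137.5 degrees

Final answer: 137.5 degrees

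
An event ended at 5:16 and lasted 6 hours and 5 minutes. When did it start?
Starting time: 5:16 = 316 total minutes past 12:00
Subtracting: 6 hours and 5 minutes = 365 minutes
316 - 365 = -49 (negative, add 12 hours = 720) = 671 minutes
= 11 hours and 11 minutes past 12:00 = 11:11

Final answer: 11:11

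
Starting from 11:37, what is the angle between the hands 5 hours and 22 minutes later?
First find the time 5 hours and 22 minutes after 11:37.
Total minutes: 11 x 60 + 37 + 5 x 60 + 22 = 1019.
1019 mod 720 = 299 minutes = 4:59.
Now compute the angle at 4:59:
Hour hand: 4 x 30 + 59 x 0.5 = 149.5 degrees
Minute hand: 59 x 6 = 354 degrees
Difference: |149.5 - 354| = 204.5 degrees
Smaller angle: 360 - 204.5 = 155.5 degrees

Final answer: 155.5 degrees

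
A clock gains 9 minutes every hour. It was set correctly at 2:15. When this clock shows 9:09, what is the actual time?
For every 60 true minutes, the faulty clock advances 69 minutes, so 1 faulty-clock minute corresponds to 60/69 true minutes.
From 2:15 to 9:09 on the faulty dial is 414 minutes.
True elapsed: 414 x 60/69 = 360 minutes = 6 hours.
True time: 2:15 + 6 hours = 8:15.

Final answer: 8:15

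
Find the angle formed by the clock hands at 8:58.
Hour hand position: 8 x 30 + 58 x 0.5 = 269 degrees
Minute hand position: 58 x 6 = 348 degrees
Difference: |269 - 348| = 79 degrees
The angle between the hands is 79 degrees

Final answer: 79 degrees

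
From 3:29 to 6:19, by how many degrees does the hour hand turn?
The hour hand moves 0.5 degrees per minute.
Time elapsed: 6:19 - 3:29 = 170 minutes
Angular displacement: 170 x 0.5 = 85 degrees

Final answer: 85 degrees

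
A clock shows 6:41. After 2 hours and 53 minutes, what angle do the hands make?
First find the time 2 hours and 53 minutes after 6:41.
Total minutes: 6 x 60 + 41 + 2 x 60 + 53 = 574.
574 mod 720 = 574 minutes = 9:34.
Now compute the angle at 9:34:
Hour hand: 9 x 30 + 34 x 0.5 = 287 degrees
Minute hand: 34 x 6 = 204 degrees
Difference: |287 - 204| = 83 degrees
The angle is 83 degrees

Final answer: 83 degrees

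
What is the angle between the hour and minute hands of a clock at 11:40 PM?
Hour hand position: 11 x 30 + 40 x 0.5 = 350 degrees
Minute hand position: 40 x 6 = 240 degrees
Difference: |350 - 240| = 110 degrees
The angle between the hands is 110 degrees

Final answer: 110 degrees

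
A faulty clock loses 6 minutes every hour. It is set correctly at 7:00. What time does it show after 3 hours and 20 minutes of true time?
For every 60 true minutes, the faulty clock advances 60 - 6 = 54 minutes.
True elapsed: 3 hours and 20 minutes = 200 minutes.
Faulty clock advances: 200 x 54/60 = 180 minutes (drift: 20 minutes behind).
Shown time: 7:00 + 180 minutes = 10:00.

Final answer: 10:00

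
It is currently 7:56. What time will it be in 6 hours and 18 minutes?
Starting time: 7:56
Adding 18 minutes to 56 minutes: 56 + 18 = 74 minutes = 1 hour and 14 minutes
Adding 6 hours: 7 + 6 + 1 (carry) = 14 - 12 = 2
Final time: 2:14

Final answer: 2:14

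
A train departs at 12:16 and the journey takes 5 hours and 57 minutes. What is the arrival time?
Starting time: 12:16
Adding 57 minutes to 16 minutes: 16 + 57 = 73 minutes = 1 hour and 13 minutes
Adding 5 hours: 12 + 5 + 1 (carry) = 18 - 12 = 6
Final time: 6:13

Final answer: 6:13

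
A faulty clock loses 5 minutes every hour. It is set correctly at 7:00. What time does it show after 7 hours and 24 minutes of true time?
For every 60 true minutes, the faulty clock advances 60 - 5 = 55 minutes.
True elapsed: 7 hours and 24 minutes = 444 minutes.
Faulty clock advances: 444 x 55/60 = 407 minutes (drift: 37 minutes behind).
Shown time: 7:00 + 407 minutes = 1:47.

Final answer: 1:47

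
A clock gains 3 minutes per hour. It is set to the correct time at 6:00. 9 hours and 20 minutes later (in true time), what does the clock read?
For every 60 true minutes, the faulty clock advances 60 + 3 = 63 minutes.
True elapsed: 9 hours and 20 minutes = 560 minutes.
Faulty clock advances: 560 x 63/60 = 588 minutes (drift: 28 minutes ahead).
Shown time: 6:00 + 588 minutes = 3:48.

Final answer: 3:48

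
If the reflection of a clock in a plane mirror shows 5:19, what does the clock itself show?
Reflection across the vertical (12-6) axis maps a hand at angle A degrees to (360 - A) degrees, which sends a reading of T minutes past 12:00 to (720 - T) minutes past 12:00.
Mirror reads 5:19 = 319 minutes past 12:00.
Actual time: (720 - 319) mod 720 = 401 minutes = 6:41.

Final answer: 6:41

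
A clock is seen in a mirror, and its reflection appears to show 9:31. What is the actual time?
Reflection across the vertical (12-6) axis maps a hand at angle A degrees to (360 - A) degrees, which sends a reading of T minutes past 12:00 to (720 - T) minutes past 12:00.
Mirror reads 9:31 = 571 minutes past 12:00.
Actual time: (720 - 571) mod 720 = 149 minutes = 2:29.

Final answer: 2:29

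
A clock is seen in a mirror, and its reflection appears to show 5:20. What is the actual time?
Reflection across the vertical (12-6) axis maps a hand at angle A degrees to (360 - A) degrees, which sends a reading of T minutes past 12:00 to (720 - T) minutes past 12:00.
Mirror reads 5:20 = 320 minutes past 12:00.
Actual time: (720 - 320) mod 720 = 400 minutes = 6:40.

Final answer: 6:40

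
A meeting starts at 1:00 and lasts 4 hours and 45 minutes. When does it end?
Starting time: 1:00
Adding 45 minutes to 0 minutes: 0 + 45 = 45 minutes
Adding 4 hours: 1 + 4 = 5
Final time: 5:45

Final answer: 5:45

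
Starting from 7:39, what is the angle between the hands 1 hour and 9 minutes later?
First find the time 1 hour and 9 minutes after 7:39.
Total minutes: 7 x 60 + 39 + 1 x 60 + 9 = 528.
528 mod 720 = 528 minutes = 8:48.
Now compute the angle at 8:48:
Hour hand: 8 x 30 + 48 x 0.5 = 264 degrees
Minute hand: 48 x 6 = 288 degrees
Difference: |264 - 288| = 24 degrees
The angle is 24 degrees

Final answer: 24 degrees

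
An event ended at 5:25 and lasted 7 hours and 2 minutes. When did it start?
Starting time: 5:25 = 325 total minutes past 12:00
Subtracting: 7 hours and 2 minutes = 422 minutes
325 - 422 = -97 (negative, add 12 hours = 720) = 623 minutes
= 10 hours and 23 minutes past 12:00 = 10:23

Final answer: 10:23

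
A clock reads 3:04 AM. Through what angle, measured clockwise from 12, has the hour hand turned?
The hour hand moves 30 degrees per hour and 0.5 degrees per minute.
At 3:04: (3) x 30 + 4 x 0.5 = 90 + 2 = 92 degrees

Final answer: 92 degrees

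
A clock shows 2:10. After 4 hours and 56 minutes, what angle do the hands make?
First find the time 4 hours and 56 minutes after 2:10.
Total minutes: 2 x 60 + 10 + 4 x 60 + 56 = 426.
426 mod 720 = 426 minutes = 7:06.
Now compute the angle at 7:06:
Hour hand: 7 x 30 + 6 x 0.5 = 213 degrees
Minute hand: 6 x 6 = 36 degrees
Difference: |213 - 36| = 177 degrees
The angle is 177 degrees

Final answer: 177 degrees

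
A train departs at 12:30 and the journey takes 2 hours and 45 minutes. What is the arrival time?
Starting time: 12:30
Adding 45 minutes to 30 minutes: 30 + 45 = 75 minutes = 1 hour and 15 minutes
Adding 2 hours: 12 + 2 + 1 (carry) = 15 - 12 = 3
Final time: 3:15

Final answer: 3:15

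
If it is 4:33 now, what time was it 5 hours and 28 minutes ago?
Starting time: 4:33 = 273 total minutes past 12:00
Subtracting: 5 hours and 28 minutes = 328 minutes
273 - 328 = -55 (negative, add 12 hours = 720) = 665 minutes
= 11 hours and 5 minutes past 12:00 = 11:05

Final answer: 11:05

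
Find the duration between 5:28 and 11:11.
From 5:28 to 11:11:
(11 x 60 + 11) - (5 x 60 + 28) = 671 - 328 = 343 minutes
= 5 hours and 43 minutes

Final answer: 5 hours and 43 minutes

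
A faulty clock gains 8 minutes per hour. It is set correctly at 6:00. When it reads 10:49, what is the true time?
For every 60 true minutes, the faulty clock advances 68 minutes, so 1 faulty-clock minute corresponds to 60/68 true minutes.
From 6:00 to 10:49 on the faulty dial is 289 minutes.
True elapsed: 289 x 60/68 = 255 minutes = 4 hours and 15 minutes.
True time: 6:00 + 4 hours and 15 minutes = 10:15.

Final answer: 10:15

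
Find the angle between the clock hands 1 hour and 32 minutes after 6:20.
First find the time 1 hour and 32 minutes after 6:20.
Total minutes: 6 x 60 + 20 + 1 x 60 + 32 = 472.
472 mod 720 = 472 minutes = 7:52.
Now compute the angle at 7:52:
Hour hand: 7 x 30 + 52 x 0.5 = 236 degrees
Minute hand: 52 x 6 = 312 degrees
Difference: |236 - 312| = 76 degrees
The angle is 76 degrees

Final answer: 76 degrees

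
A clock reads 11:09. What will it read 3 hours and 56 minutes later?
Starting time: 11:09
Adding 56 minutes to 9 minutes: 9 + 56 = 65 minutes = 1 hour and 5 minutes
Adding 3 hours: 11 + 3 + 1 (carry) = 15 - 12 = 3
Final time: 3:05

Final answer: 3:05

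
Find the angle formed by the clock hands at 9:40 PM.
Hour hand position: 9 x 30 + 40 x 0.5 = 290 degrees
Minute hand position: 40 x 6 = 240 degrees
Difference: |290 - 240| = 50 degrees
The angle between the hands is 50 degrees

Final answer: 50 degrees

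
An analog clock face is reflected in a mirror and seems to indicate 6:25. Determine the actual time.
Reflection across the vertical (12-6) axis maps a hand at angle A degrees to (360 - A) degrees, which sends a reading of T minutes past 12:00 to (720 - T) minutes past 12:00.
Mirror reads 6:25 = 385 minutes past 12:00.
Actual time: (720 - 385) mod 720 = 335 minutes = 5:35.

Final answer: 5:35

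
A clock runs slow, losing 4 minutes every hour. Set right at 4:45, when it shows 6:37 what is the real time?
For every 60 true minutes, the faulty clock advances 56 minutes, so 1 faulty-clock minute corresponds to 60/56 true minutes.
From 4:45 to 6:37 on the faulty dial is 112 minutes.
True elapsed: 112 x 60/56 = 120 minutes = 2 hours.
True time: 4:45 + 2 hours = 6:45.

Final answer: 6:45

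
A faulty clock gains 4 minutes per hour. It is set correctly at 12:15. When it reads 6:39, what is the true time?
For every 60 true minutes, the faulty clock advances 64 minutes, so 1 faulty-clock minute corresponds to 60/64 true minutes.
From 12:15 to 6:39 on the faulty dial is 384 minutes.
True elapsed: 384 x 60/64 = 360 minutes = 6 hours.
True time: 12:15 + 6 hours = 6:15.

Final answer: 6:15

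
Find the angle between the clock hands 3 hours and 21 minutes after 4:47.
First find the time 3 hours and 21 minutes after 4:47.
Total minutes: 4 x 60 + 47 + 3 x 60 + 21 = 488.
488 mod 720 = 488 minutes = 8:08.
Now compute the angle at 8:08:
Hour hand: 8 x 30 + 8 x 0.5 = 244 degrees
Minute hand: 8 x 6 = 48 degrees
Difference: |244 - 48| = 196 degrees
Smaller angle: 360 - 196 = 164 degrees

Final answer: 164 degrees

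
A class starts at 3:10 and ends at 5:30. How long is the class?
From 3:10 to 5:30:
(5 x 60 + 30) - (3 x 60 + 10) = 330 - 190 = 140 minutes
= 2 hours and 20 minutes

Final answer: 2 hours and 20 minutes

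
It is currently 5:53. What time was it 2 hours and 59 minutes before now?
Starting time: 5:53 = 353 total minutes past 12:00
Subtracting: 2 hours and 59 minutes = 179 minutes
353 - 179 = 174 minutes
= 2 hours and 54 minutes past 12:00 = 2:54

Final answer: 2:54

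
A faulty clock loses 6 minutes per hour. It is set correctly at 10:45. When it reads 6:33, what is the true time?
For every 60 true minutes, the faulty clock advances 54 minutes, so 1 faulty-clock minute corresponds to 60/54 true minutes.
From 10:45 to 6:33 on the faulty dial is 468 minutes.
True elapsed: 468 x 60/54 = 520 minutes = 8 hours and 40 minutes.
True time: 10:45 + 8 hours and 40 minutes = 7:25.

Final answer: 7:25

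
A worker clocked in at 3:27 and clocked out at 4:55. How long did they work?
From 3:27 to 4:55:
(4 x 60 + 55) - (3 x 60 + 27) = 295 - 207 = 88 minutes
= 1 hour and 28 minutes

Final answer: 1 hour and 28 minutes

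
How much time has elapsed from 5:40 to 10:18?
From 5:40 to 10:18:
(10 x 60 + 18) - (5 x 60 + 40) = 618 - 340 = 278 minutes
= 4 hours and 38 minutes

Final answer: 4 hours and 38 minutes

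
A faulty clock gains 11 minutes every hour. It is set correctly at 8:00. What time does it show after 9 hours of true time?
For every 60 true minutes, the faulty clock advances 60 + 11 = 71 minutes.
True elapsed: 9 hours = 540 minutes.
Faulty clock advances: 540 x 71/60 = 639 minutes (drift: 99 minutes ahead).
Shown time: 8:00 + 639 minutes = 6:39.

Final answer: 6:39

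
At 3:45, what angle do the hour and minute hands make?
Hour hand position: 3 x 30 + 45 x 0.5 = 112.5 degrees
Minute hand position: 45 x 6 = 270 degrees
Difference: |112.5 - 270| = 157.5 degrees
The angle between the hands is 157.5 degrees

Final answer: 157.5 degrees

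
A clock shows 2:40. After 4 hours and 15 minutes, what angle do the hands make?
First find the time 4 hours and 15 minutes after 2:40.
Total minutes: 2 x 60 + 40 + 4 x 60 + 15 = 415.
415 mod 720 = 415 minutes = 6:55.
Now compute the angle at 6:55:
Hour hand: 6 x 30 + 55 x 0.5 = 207.5 degrees
Minute hand: 55 x 6 = 330 degrees
Difference: |207.5 - 330| = 122.5 degrees
The angle is 122.5 degrees

Final answer: 122.5 degrees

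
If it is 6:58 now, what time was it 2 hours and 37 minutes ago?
Starting time: 6:58 = 418 total minutes past 12:00
Subtracting: 2 hours and 37 minutes = 157 minutes
418 - 157 = 261 minutes
= 4 hours and 21 minutes past 12:00 = 4:21

Final answer: 4:21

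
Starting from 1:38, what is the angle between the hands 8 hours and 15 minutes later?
First find the time 8 hours and 15 minutes after 1:38.
Total minutes: 1 x 60 + 38 + 8 x 60 + 15 = 593.
593 mod 720 = 593 minutes = 9:53.
Now compute the angle at 9:53:
Hour hand: 9 x 30 + 53 x 0.5 = 296.5 degrees
Minute hand: 53 x 6 = 318 degrees
Difference: |296.5 - 318| = 21.5 degrees
The angle is 21.5 degrees

Final answer: 21.5 degrees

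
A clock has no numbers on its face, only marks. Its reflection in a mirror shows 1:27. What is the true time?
Reflection across the vertical (12-6) axis maps a hand at angle A degrees to (360 - A) degrees, which sends a reading of T minutes past 12:00 to (720 - T) minutes past 12:00.
Mirror reads 1:27 = 87 minutes past 12:00.
Actual time: (720 - 87) mod 720 = 633 minutes = 10:33.

Final answer: 10:33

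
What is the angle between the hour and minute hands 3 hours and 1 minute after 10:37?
First find the time 3 hours and 1 minute after 10:37.
Total minutes: 10 x 60 + 37 + 3 x 60 + 1 = 818.
818 mod 720 = 98 minutes = 1:38.
Now compute the angle at 1:38:
Hour hand: 1 x 30 + 38 x 0.5 = 49 degrees
Minute hand: 38 x 6 = 228 degrees
Difference: |49 - 228| = 179 degrees
The angle is 179 degrees

Final answer: 179 degrees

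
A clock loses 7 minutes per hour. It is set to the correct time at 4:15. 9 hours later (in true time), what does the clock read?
For every 60 true minutes, the faulty clock advances 60 - 7 = 53 minutes.
True elapsed: 9 hours = 540 minutes.
Faulty clock advances: 540 x 53/60 = 477 minutes (drift: 63 minutes behind).
Shown time: 4:15 + 477 minutes = 12:12.

Final answer: 12:12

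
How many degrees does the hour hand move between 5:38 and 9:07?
The hour hand moves 0.5 degrees per minute.
Time elapsed: 9:07 - 5:38 = 209 minutes
Angular displacement: 209 x 0.5 = 104.5 degrees

Final answer: 104.5 degrees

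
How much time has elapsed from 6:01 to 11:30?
From 6:01 to 11:30:
(11 x 60 + 30) - (6 x 60 + 1) = 690 - 361 = 329 minutes
= 5 hours and 29 minutes

Final answer: 5 hours and 29 minutes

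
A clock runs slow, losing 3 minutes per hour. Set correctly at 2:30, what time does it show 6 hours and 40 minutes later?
For every 60 true minutes, the faulty clock advances 60 - 3 = 57 minutes.
True elapsed: 6 hours and 40 minutes = 400 minutes.
Faulty clock advances: 400 x 57/60 = 380 minutes (drift: 20 minutes behind).
Shown time: 2:30 + 380 minutes = 8:50.

Final answer: 8:50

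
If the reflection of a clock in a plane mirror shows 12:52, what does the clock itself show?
Reflection across the vertical (12-6) axis maps a hand at angle A degrees to (360 - A) degrees, which sends a reading of T minutes past 12:00 to (720 - T) minutes past 12:00.
Mirror reads 12:52 = 52 minutes past 12:00.
Actual time: (720 - 52) mod 720 = 668 minutes = 11:08.

Final answer: 11:08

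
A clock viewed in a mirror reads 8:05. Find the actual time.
Reflection across the vertical (12-6) axis maps a hand at angle A degrees to (360 - A) degrees, which sends a reading of T minutes past 12:00 to (720 - T) minutes past 12:00.
Mirror reads 8:05 = 485 minutes past 12:00.
Actual time: (720 - 485) mod 720 = 235 minutes = 3:55.

Final answer: 3:55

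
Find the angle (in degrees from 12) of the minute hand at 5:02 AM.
The minute hand moves 6 degrees per minute.
At 5:02: 2 x 6 = 12 degrees

Final answer: 12 degrees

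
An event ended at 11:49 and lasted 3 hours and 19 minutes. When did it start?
Starting time: 11:49 = 709 total minutes past 12:00
Subtracting: 3 hours and 19 minutes = 199 minutes
709 - 199 = 510 minutes
= 8 hours and 30 minutes past 12:00 = 8:30

Final answer: 8:30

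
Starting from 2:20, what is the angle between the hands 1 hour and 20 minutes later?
First find the time 1 hour and 20 minutes after 2:20.
Total minutes: 2 x 60 + 20 + 1 x 60 + 20 = 220.
220 mod 720 = 220 minutes = 3:40.
Now compute the angle at 3:40:
Hour hand: 3 x 30 + 40 x 0.5 = 110 degrees
Minute hand: 40 x 6 = 240 degrees
Difference: |110 - 240| = 130 degrees
The angle is 130 degrees

Final answer: 130 degrees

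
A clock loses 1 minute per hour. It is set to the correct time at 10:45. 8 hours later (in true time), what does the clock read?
For every 60 true minutes, the faulty clock advances 60 - 1 = 59 minutes.
True elapsed: 8 hours = 480 minutes.
Faulty clock advances: 480 x 59/60 = 472 minutes (drift: 8 minutes behind).
Shown time: 10:45 + 472 minutes = 6:37.

Final answer: 6:37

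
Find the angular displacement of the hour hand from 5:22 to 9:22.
The hour hand moves 0.5 degrees per minute.
Time elapsed: 9:22 - 5:22 = 240 minutes
Angular displacement: 240 x 0.5 = 120 degrees

Final answer: 120 degrees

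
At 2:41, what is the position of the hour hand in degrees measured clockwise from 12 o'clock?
The hour hand moves 30 degrees per hour and 0.5 degrees per minute.
At 2:41: (2) x 30 + 41 x 0.5 = 60 + 20.5 = 80.5 degrees

Final answer: 80.5 degrees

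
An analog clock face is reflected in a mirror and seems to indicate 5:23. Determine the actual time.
Reflection across the vertical (12-6) axis maps a hand at angle A degrees to (360 - A) degrees, which sends a reading of T minutes past 12:00 to (720 - T) minutes past 12:00.
Mirror reads 5:23 = 323 minutes past 12:00.
Actual time: (720 - 323) mod 720 = 397 minutes = 6:37.

Final answer: 6:37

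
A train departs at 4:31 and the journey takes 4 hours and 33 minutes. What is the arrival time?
Starting time: 4:31
Adding 33 minutes to 31 minutes: 31 + 33 = 64 minutes = 1 hour and 4 minutes
Adding 4 hours: 4 + 4 + 1 (carry) = 9
Final time: 9:04

Final answer: 9:04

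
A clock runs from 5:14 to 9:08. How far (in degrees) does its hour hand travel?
The hour hand moves 0.5 degrees per minute.
Time elapsed: 9:08 - 5:14 = 234 minutes
Angular displacement: 234 x 0.5 = 117 degrees

Final answer: 117 degrees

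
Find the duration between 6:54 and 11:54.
From 6:54 to 11:54:
(11 x 60 + 54) - (6 x 60 + 54) = 714 - 414 = 300 minutes
= 5 hours

Final answer: 5 hours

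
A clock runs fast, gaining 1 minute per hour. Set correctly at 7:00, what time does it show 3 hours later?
For every 60 true minutes, the faulty clock advances 60 + 1 = 61 minutes.
True elapsed: 3 hours = 180 minutes.
Faulty clock advances: 180 x 61/60 = 183 minutes (drift: 3 minutes ahead).
Shown time: 7:00 + 183 minutes = 10:03.

Final answer: 10:03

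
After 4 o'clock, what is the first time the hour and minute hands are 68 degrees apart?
At t minutes past 4:00, the hour hand is at 30 x 4 + 0.5t degrees and the minute hand is at 6t degrees.
The smaller angle between them is 68 degrees when |30H - 5.5t| = 68 or |30H - 5.5t| = 292.
With H = 4, solve 30 x 4 - 5.5t = +/- target for each target:
  t = (30 x 4 - 68) / 5.5 = 9.45
  t = (30 x 4 + 68) / 5.5 = 34.18
  t = (30 x 4 - 292) / 5.5 = -31.27 (outside (0, 60))
  t = (30 x 4 + 292) / 5.5 = 74.91 (outside (0, 60))
Valid solutions in (0, 60): {9.45, 34.18} minutes.
The first occurrence is t = 9.45 minutes.
The hands form a 68-degree angle at 9.45 minutes past 4:00.

Final answer: 9.45 minutes past 4:00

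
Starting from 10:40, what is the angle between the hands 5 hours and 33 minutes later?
First find the time 5 hours and 33 minutes after 10:40.
Total minutes: 10 x 60 + 40 + 5 x 60 + 33 = 973.
973 mod 720 = 253 minutes = 4:13.
Now compute the angle at 4:13:
Hour hand: 4 x 30 + 13 x 0.5 = 126.5 degrees
Minute hand: 13 x 6 = 78 degrees
Difference: |126.5 - 78| = 48.5 degrees
The angle is 48.5 degrees

Final answer: 48.5 degrees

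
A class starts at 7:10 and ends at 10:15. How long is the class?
From 7:10 to 10:15:
(10 x 60 + 15) - (7 x 60 + 10) = 615 - 430 = 185 minutes
= 3 hours and 5 minutes

Final answer: 3 hours and 5 minutes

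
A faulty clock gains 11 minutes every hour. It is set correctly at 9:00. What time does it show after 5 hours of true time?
For every 60 true minutes, the faulty clock advances 60 + 11 = 71 minutes.
True elapsed: 5 hours = 300 minutes.
Faulty clock advances: 300 x 71/60 = 355 minutes (drift: 55 minutes ahead).
Shown time: 9:00 + 355 minutes = 2:55.

Final answer: 2:55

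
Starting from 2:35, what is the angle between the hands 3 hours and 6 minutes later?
First find the time 3 hours and 6 minutes after 2:35.
Total minutes: 2 x 60 + 35 + 3 x 60 + 6 = 341.
341 mod 720 = 341 minutes = 5:41.
Now compute the angle at 5:41:
Hour hand: 5 x 30 + 41 x 0.5 = 170.5 degrees
Minute hand: 41 x 6 = 246 degrees
Difference: |170.5 - 246| = 75.5 degrees
The angle is 75.5 degrees

Final answer: 75.5 degrees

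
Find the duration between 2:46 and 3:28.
From 2:46 to 3:28:
(3 x 60 + 28) - (2 x 60 + 46) = 208 - 166 = 42 minutes
= 42 minutes

Final answer: 42 minutes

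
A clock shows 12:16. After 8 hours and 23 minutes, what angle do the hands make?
First find the time 8 hours and 23 minutes after 12:16.
Total minutes: 12 x 60 + 16 + 8 x 60 + 23 = 1239.
1239 mod 720 = 519 minutes = 8:39.
Now compute the angle at 8:39:
Hour hand: 8 x 30 + 39 x 0.5 = 259.5 degrees
Minute hand: 39 x 6 = 234 degrees
Difference: |259.5 - 234| = 25.5 degrees
The angle is 25.5 degrees

Final answer: 25.5 degrees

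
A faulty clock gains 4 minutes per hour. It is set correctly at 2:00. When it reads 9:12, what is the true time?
For every 60 true minutes, the faulty clock advances 64 minutes, so 1 faulty-clock minute corresponds to 60/64 true minutes.
From 2:00 to 9:12 on the faulty dial is 432 minutes.
True elapsed: 432 x 60/64 = 405 minutes = 6 hours and 45 minutes.
True time: 2:00 + 6 hours and 45 minutes = 8:45.

Final answer: 8:45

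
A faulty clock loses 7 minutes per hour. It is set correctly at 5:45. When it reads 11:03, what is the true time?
For every 60 true minutes, the faulty clock advances 53 minutes, so 1 faulty-clock minute corresponds to 60/53 true minutes.
From 5:45 to 11:03 on the faulty dial is 318 minutes.
True elapsed: 318 x 60/53 = 360 minutes = 6 hours.
True time: 5:45 + 6 hours = 11:45.

Final answer: 11:45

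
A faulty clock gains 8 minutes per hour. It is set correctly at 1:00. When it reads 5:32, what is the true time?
For every 60 true minutes, the faulty clock advances 68 minutes, so 1 faulty-clock minute corresponds to 60/68 true minutes.
From 1:00 to 5:32 on the faulty dial is 272 minutes.
True elapsed: 272 x 60/68 = 240 minutes = 4 hours.
True time: 1:00 + 4 hours = 5:00.

Final answer: 5:00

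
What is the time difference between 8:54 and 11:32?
From 8:54 to 11:32:
(11 x 60 + 32) - (8 x 60 + 54) = 692 - 534 = 158 minutes
= 2 hours and 38 minutes

Final answer: 2 hours and 38 minutes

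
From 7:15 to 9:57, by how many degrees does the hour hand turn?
The hour hand moves 0.5 degrees per minute.
Time elapsed: 9:57 - 7:15 = 162 minutes
Angular displacement: 162 x 0.5 = 81 degrees

Final answer: 81 degrees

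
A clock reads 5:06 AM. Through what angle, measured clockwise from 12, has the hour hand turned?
The hour hand moves 30 degrees per hour and 0.5 degrees per minute.
At 5:06: (5) x 30 + 6 x 0.5 = 150 + 3 = 153 degrees

Final answer: 153 degrees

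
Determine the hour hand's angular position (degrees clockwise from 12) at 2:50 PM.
The hour hand moves 30 degrees per hour and 0.5 degrees per minute.
At 2:50: (2) x 30 + 50 x 0.5 = 60 + 25 = 85 degrees

Final answer: 85 degrees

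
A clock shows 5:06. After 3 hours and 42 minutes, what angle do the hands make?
First find the time 3 hours and 42 minutes after 5:06.
Total minutes: 5 x 60 + 6 + 3 x 60 + 42 = 528.
528 mod 720 = 528 minutes = 8:48.
Now compute the angle at 8:48:
Hour hand: 8 x 30 + 48 x 0.5 = 264 degrees
Minute hand: 48 x 6 = 288 degrees
Difference: |264 - 288| = 24 degrees
The angle is 24 degrees

Final answer: 24 degrees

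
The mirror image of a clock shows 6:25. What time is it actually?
Reflection across the vertical (12-6) axis maps a hand at angle A degrees to (360 - A) degrees, which sends a reading of T minutes past 12:00 to (720 - T) minutes past 12:00.
Mirror reads 6:25 = 385 minutes past 12:00.
Actual time: (720 - 385) mod 720 = 335 minutes = 5:35.

Final answer: 5:35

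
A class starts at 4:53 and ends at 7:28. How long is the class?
From 4:53 to 7:28:
(7 x 60 + 28) - (4 x 60 + 53) = 448 - 293 = 155 minutes
= 2 hours and 35 minutes

Final answer: 2 hours and 35 minutes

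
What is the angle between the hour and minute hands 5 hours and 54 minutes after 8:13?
First find the time 5 hours and 54 minutes after 8:13.
Total minutes: 8 x 60 + 13 + 5 x 60 + 54 = 847.
847 mod 720 = 127 minutes = 2:07.
Now compute the angle at 2:07:
Hour hand: 2 x 30 + 7 x 0.5 = 63.5 degrees
Minute hand: 7 x 6 = 42 degrees
Difference: |63.5 - 42| = 21.5 degrees
The angle is 21.5 degrees

Final answer: 21.5 degrees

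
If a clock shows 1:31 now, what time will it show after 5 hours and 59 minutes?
Starting time: 1:31
Adding 59 minutes to 31 minutes: 31 + 59 = 90 minutes = 1 hour and 30 minutes
Adding 5 hours: 1 + 5 + 1 (carry) = 7
Final time: 7:30

Final answer: 7:30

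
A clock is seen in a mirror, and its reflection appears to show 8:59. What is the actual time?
Reflection across the vertical (12-6) axis maps a hand at angle A degrees to (360 - A) degrees, which sends a reading of T minutes past 12:00 to (720 - T) minutes past 12:00.
Mirror reads 8:59 = 539 minutes past 12:00.
Actual time: (720 - 539) mod 720 = 181 minutes = 3:01.

Final answer: 3:01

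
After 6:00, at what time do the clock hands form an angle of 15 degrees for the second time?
At t minutes past 6:00, the hour hand is at 30 x 6 + 0.5t degrees and the minute hand is at 6t degrees.
The smaller angle between them is 15 degrees when |30H - 5.5t| = 15 or |30H - 5.5t| = 345.
With H = 6, solve 30 x 6 - 5.5t = +/- target for each target:
  t = (30 x 6 - 15) / 5.5 = 30
  t = (30 x 6 + 15) / 5.5 = 35.45
  t = (30 x 6 - 345) / 5.5 = -30 (outside (0, 60))
  t = (30 x 6 + 345) / 5.5 = 95.45 (outside (0, 60))
Valid solutions in (0, 60): {30, 35.45} minutes.
The second occurrence is t = 35.45 minutes.
The hands form a 15-degree angle at 35.45 minutes past 6:00.

Final answer: 35.45 minutes past 6:00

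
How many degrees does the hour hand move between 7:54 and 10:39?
The hour hand moves 0.5 degrees per minute.
Time elapsed: 10:39 - 7:54 = 165 minutes
Angular displacement: 165 x 0.5 = 82.5 degrees

Final answer: 82.5 degrees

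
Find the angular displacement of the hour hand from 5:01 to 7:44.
The hour hand moves 0.5 degrees per minute.
Time elapsed: 7:44 - 5:01 = 163 minutes
Angular displacement: 163 x 0.5 = 81.5 degrees

Final answer: 81.5 degrees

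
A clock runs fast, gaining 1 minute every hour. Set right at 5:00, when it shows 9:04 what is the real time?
For every 60 true minutes, the faulty clock advances 61 minutes, so 1 faulty-clock minute corresponds to 60/61 true minutes.
From 5:00 to 9:04 on the faulty dial is 244 minutes.
True elapsed: 244 x 60/61 = 240 minutes = 4 hours.
True time: 5:00 + 4 hours = 9:00.

Final answer: 9:00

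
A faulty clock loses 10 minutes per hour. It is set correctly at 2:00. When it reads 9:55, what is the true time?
For every 60 true minutes, the faulty clock advances 50 minutes, so 1 faulty-clock minute corresponds to 60/50 true minutes.
From 2:00 to 9:55 on the faulty dial is 475 minutes.
True elapsed: 475 x 60/50 = 570 minutes = 9 hours and 30 minutes.
True time: 2:00 + 9 hours and 30 minutes = 11:30.

Final answer: 11:30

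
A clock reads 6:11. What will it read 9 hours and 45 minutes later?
Starting time: 6:11
Adding 45 minutes to 11 minutes: 11 + 45 = 56 minutes
Adding 9 hours: 6 + 9 = 15 - 12 = 3
Final time: 3:56

Final answer: 3:56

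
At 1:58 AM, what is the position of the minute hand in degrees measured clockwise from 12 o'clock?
The minute hand moves 6 degrees per minute.
At 1:58: 58 x 6 = 348 degrees

Final answer: 348 degrees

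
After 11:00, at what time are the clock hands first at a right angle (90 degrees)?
At t minutes past 11:00, the hour hand is at 30 x 11 + 0.5t degrees and the minute hand is at 6t degrees.
The smaller angle between them is 90 degrees when |30H - 5.5t| = 90 or |30H - 5.5t| = 270.
With H = 11, solve 30 x 11 - 5.5t = +/- target for each target:
  t = (30 x 11 - 90) / 5.5 = 43.64
  t = (30 x 11 + 90) / 5.5 = 76.36 (outside (0, 60))
  t = (30 x 11 - 270) / 5.5 = 10.91
  t = (30 x 11 + 270) / 5.5 = 109.09 (outside (0, 60))
Valid solutions in (0, 60): {10.91, 43.64} minutes.
First occurrence: t = 10.91 minutes.
The hands are at right angles at 10.91 minutes past 11:00.

Final answer: 10.91 minutes past 11:00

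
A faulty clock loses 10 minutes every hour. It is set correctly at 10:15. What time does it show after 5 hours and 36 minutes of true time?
For every 60 true minutes, the faulty clock advances 60 - 10 = 50 minutes.
True elapsed: 5 hours and 36 minutes = 336 minutes.
Faulty clock advances: 336 x 50/60 = 280 minutes (drift: 56 minutes behind).
Shown time: 10:15 + 280 minutes = 2:55.

Final answer: 2:55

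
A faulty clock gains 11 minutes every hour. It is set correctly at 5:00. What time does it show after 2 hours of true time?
For every 60 true minutes, the faulty clock advances 60 + 11 = 71 minutes.
True elapsed: 2 hours = 120 minutes.
Faulty clock advances: 120 x 71/60 = 142 minutes (drift: 22 minutes ahead).
Shown time: 5:00 + 142 minutes = 7:22.

Final answer: 7:22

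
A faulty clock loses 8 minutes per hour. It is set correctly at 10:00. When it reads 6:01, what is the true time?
For every 60 true minutes, the faulty clock advances 52 minutes, so 1 faulty-clock minute corresponds to 60/52 true minutes.
From 10:00 to 6:01 on the faulty dial is 481 minutes.
True elapsed: 481 x 60/52 = 555 minutes = 9 hours and 15 minutes.
True time: 10:00 + 9 hours and 15 minutes = 7:15.

Final answer: 7:15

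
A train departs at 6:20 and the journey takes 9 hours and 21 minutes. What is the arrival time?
Starting time: 6:20
Adding 21 minutes to 20 minutes: 20 + 21 = 41 minutes
Adding 9 hours: 6 + 9 = 15 - 12 = 3
Final time: 3:41

Final answer: 3:41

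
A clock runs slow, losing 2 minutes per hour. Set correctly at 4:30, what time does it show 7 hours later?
For every 60 true minutes, the faulty clock advances 60 - 2 = 58 minutes.
True elapsed: 7 hours = 420 minutes.
Faulty clock advances: 420 x 58/60 = 406 minutes (drift: 14 minutes behind).
Shown time: 4:30 + 406 minutes = 11:16.

Final answer: 11:16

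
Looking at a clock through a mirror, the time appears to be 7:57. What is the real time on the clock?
Reflection across the vertical (12-6) axis maps a hand at angle A degrees to (360 - A) degrees, which sends a reading of T minutes past 12:00 to (720 - T) minutes past 12:00.
Mirror reads 7:57 = 477 minutes past 12:00.
Actual time: (720 - 477) mod 720 = 243 minutes = 4:03.

Final answer: 4:03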